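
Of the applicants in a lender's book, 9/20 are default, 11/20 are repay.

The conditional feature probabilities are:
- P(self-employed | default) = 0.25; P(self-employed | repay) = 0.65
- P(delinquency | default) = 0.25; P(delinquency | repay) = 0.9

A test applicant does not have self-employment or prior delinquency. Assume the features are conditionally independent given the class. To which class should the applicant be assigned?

default: 0.45 × (1−0.25) × (1−0.25) = 0.253125
repay: 0.55 × (1−0.65) × (1−0.9) = 0.01925
Highest score → default.

default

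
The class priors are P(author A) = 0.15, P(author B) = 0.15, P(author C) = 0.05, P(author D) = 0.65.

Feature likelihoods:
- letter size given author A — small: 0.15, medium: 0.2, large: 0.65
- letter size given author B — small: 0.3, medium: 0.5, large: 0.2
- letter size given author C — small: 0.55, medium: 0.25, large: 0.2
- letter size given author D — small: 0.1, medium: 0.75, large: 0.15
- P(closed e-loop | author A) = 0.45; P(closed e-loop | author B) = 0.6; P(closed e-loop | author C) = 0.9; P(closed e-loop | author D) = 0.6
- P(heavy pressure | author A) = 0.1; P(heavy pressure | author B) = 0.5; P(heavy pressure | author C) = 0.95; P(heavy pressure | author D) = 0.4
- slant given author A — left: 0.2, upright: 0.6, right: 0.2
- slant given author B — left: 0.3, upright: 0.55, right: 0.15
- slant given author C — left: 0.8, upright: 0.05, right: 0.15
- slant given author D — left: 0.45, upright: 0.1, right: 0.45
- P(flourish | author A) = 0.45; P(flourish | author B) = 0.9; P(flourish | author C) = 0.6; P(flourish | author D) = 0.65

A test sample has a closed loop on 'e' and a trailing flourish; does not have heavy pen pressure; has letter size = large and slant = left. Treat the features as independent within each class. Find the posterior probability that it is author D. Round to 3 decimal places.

0.623

author A: 0.15 × 0.65 × 0.45 × (1−0.1) × 0.2 × 0.45 = 0.003553875
author B: 0.15 × 0.2 × 0.6 × (1−0.5) × 0.3 × 0.9 = 0.00243
author C: 0.05 × 0.2 × 0.9 × (1−0.95) × 0.8 × 0.6 = 0.000216
author D: 0.65 × 0.15 × 0.6 × (1−0.4) × 0.45 × 0.65 = 0.01026675
P(author D | x) = 0.01026675 / 0.016466625 ≈ 0.623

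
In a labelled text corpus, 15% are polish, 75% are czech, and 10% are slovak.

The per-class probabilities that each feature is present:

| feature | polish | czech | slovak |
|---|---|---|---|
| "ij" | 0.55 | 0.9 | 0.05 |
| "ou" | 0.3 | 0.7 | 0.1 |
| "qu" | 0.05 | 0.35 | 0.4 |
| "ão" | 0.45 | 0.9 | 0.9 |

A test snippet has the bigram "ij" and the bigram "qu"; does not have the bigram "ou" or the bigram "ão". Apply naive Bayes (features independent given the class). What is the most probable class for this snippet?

czech

polish: 0.15 × 0.55 × (1−0.3) × 0.05 × (1−0.45) = 0.001588125
czech: 0.75 × 0.9 × (1−0.7) × 0.35 × (1−0.9) = 0.0070875
slovak: 0.1 × 0.05 × (1−0.1) × 0.4 × (1−0.9) = 0.00018
Highest score → czech.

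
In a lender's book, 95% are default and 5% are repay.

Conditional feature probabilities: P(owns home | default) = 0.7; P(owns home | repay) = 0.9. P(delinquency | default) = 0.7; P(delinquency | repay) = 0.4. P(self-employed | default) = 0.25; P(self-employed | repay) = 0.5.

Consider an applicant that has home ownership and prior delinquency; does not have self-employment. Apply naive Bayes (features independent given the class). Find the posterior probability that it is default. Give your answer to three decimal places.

default: 0.95 × 0.7 × 0.7 × (1−0.25) = 0.349125
repay: 0.05 × 0.9 × 0.4 × (1−0.5) = 0.009
P(default | x) = 0.349125 / 0.358125 ≈ 0.975

0.975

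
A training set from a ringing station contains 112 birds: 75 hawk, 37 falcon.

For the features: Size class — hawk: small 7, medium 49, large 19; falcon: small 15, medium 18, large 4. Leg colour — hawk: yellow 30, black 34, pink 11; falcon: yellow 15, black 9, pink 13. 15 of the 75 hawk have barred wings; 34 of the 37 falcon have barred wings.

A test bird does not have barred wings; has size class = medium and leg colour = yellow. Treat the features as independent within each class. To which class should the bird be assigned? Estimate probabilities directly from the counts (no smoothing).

hawk

hawk: (75/112) × (49/75) × (30/75) × (60/75) = 0.14
falcon: (37/112) × (18/37) × (15/37) × (3/37) ≈ 0.00528279
Highest score → hawk.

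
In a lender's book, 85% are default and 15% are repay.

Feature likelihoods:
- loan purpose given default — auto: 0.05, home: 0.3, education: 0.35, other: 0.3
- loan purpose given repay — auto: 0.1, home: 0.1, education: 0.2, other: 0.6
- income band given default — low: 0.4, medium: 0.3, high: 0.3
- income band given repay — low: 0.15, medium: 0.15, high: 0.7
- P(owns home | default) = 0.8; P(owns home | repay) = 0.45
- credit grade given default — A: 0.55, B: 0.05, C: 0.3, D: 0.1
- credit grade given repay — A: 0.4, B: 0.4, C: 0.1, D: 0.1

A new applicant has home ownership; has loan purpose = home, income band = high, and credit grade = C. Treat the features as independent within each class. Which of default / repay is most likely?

default: 0.85 × 0.3 × 0.3 × 0.8 × 0.3 = 0.01836
repay: 0.15 × 0.1 × 0.7 × 0.45 × 0.1 = 0.0004725
Highest score → default.

default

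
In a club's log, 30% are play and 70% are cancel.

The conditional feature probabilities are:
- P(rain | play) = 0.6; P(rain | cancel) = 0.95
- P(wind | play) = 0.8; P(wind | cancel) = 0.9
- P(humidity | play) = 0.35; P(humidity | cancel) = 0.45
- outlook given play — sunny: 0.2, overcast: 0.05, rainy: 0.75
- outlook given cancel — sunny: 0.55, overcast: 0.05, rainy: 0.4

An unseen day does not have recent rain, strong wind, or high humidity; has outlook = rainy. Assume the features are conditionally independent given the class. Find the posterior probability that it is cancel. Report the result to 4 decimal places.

0.0617

play: 0.3 × (1−0.6) × (1−0.8) × (1−0.35) × 0.75 = 0.0117
cancel: 0.7 × (1−0.95) × (1−0.9) × (1−0.45) × 0.4 = 0.00077
P(cancel | x) = 0.00077 / 0.01247 ≈ 0.0617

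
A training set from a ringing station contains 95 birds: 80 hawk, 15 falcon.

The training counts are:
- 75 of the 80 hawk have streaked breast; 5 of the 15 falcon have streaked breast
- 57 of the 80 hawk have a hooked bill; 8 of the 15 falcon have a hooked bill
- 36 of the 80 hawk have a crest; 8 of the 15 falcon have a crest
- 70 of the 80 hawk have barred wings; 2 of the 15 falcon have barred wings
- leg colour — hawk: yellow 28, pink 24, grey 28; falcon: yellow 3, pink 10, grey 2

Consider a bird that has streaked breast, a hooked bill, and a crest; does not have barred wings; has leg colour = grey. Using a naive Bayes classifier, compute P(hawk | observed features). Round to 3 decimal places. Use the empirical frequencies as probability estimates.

0.865

hawk: (80/95) × (75/80) × (57/80) × (36/80) × (10/80) × (28/80) = 0.01107421875
falcon: (15/95) × (5/15) × (8/15) × (8/15) × (13/15) × (2/15) ≈ 0.00172995
P(hawk | x) = 0.01107421875 / 0.01280416875 ≈ 0.865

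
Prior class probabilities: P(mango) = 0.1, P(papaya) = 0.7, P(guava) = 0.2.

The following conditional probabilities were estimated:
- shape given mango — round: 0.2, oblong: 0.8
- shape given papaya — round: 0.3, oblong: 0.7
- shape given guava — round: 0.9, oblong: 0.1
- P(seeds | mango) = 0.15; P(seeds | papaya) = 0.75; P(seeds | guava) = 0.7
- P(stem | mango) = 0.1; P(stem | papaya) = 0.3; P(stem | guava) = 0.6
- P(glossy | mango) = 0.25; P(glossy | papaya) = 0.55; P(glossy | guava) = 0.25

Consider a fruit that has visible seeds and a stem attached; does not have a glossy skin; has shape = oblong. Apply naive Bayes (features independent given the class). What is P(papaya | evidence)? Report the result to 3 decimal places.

mango: 0.1 × 0.8 × 0.15 × 0.1 × (1−0.25) = 0.0009
papaya: 0.7 × 0.7 × 0.75 × 0.3 × (1−0.55) = 0.0496125
guava: 0.2 × 0.1 × 0.7 × 0.6 × (1−0.25) = 0.0063
P(papaya | x) = 0.0496125 / 0.0568125 ≈ 0.873

0.873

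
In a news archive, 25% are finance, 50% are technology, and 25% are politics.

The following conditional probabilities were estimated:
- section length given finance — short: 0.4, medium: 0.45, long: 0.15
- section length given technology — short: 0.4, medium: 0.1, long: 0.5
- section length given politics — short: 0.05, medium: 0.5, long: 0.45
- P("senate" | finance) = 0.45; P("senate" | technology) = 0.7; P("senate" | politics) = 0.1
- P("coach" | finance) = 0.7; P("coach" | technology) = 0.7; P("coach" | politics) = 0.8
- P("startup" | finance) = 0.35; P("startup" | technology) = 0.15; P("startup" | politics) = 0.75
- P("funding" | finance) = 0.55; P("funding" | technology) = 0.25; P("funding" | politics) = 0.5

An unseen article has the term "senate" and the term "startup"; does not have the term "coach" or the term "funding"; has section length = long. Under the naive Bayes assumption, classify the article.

technology

finance: 0.25 × 0.15 × 0.45 × (1−0.7) × 0.35 × (1−0.55) = 0.00079734375
technology: 0.5 × 0.5 × 0.7 × (1−0.7) × 0.15 × (1−0.25) = 0.00590625
politics: 0.25 × 0.45 × 0.1 × (1−0.8) × 0.75 × (1−0.5) = 0.00084375
Highest score → technology.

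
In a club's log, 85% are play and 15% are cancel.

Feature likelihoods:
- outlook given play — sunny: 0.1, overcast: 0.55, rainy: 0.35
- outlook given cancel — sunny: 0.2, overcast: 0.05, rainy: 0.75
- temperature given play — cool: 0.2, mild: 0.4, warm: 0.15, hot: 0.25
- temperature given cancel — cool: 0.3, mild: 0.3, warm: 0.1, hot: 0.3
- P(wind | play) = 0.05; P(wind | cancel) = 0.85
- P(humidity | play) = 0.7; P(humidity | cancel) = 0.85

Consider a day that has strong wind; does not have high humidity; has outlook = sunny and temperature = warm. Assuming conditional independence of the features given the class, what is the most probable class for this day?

play: 0.85 × 0.1 × 0.15 × 0.05 × (1−0.7) = 0.00019125
cancel: 0.15 × 0.2 × 0.1 × 0.85 × (1−0.85) = 0.0003825
Highest score → cancel.

cancel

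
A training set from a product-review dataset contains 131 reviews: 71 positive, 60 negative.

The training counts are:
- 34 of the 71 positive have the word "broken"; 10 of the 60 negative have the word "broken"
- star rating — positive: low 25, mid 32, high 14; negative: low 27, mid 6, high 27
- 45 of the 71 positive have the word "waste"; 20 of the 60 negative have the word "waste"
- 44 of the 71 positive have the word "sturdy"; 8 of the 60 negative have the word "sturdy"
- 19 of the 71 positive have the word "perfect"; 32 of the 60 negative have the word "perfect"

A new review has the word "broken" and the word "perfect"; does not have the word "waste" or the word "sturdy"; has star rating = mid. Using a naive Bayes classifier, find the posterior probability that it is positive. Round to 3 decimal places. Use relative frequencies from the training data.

0.650

positive: (71/131) × (34/71) × (32/71) × (26/71) × (27/71) × (19/71) ≈ 0.00435928
negative: (60/131) × (10/60) × (6/60) × (40/60) × (52/60) × (32/60) ≈ 0.00235228
P(positive | x) = 0.00435928 / 0.00671156 ≈ 0.650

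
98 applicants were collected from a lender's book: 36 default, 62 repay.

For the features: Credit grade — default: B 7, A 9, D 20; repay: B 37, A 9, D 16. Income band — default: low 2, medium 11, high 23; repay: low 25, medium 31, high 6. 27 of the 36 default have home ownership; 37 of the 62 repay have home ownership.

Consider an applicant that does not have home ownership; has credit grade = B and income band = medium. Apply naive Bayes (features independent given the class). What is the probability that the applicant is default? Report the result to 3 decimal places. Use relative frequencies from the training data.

0.067

default: (36/98) × (7/36) × (11/36) × (9/36) ≈ 0.00545635
repay: (62/98) × (37/62) × (31/62) × (25/62) ≈ 0.0761192
P(default | x) = 0.00545635 / 0.08157555 ≈ 0.067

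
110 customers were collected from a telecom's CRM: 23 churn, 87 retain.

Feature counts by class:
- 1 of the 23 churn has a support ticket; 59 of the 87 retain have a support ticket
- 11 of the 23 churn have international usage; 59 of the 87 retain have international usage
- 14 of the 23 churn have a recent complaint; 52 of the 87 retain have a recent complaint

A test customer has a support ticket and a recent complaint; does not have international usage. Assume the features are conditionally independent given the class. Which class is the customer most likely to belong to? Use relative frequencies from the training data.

retain

churn: (23/110) × (1/23) × (12/23) × (14/23) ≈ 0.00288709
retain: (87/110) × (59/87) × (28/87) × (52/87) ≈ 0.103177
Highest score → retain.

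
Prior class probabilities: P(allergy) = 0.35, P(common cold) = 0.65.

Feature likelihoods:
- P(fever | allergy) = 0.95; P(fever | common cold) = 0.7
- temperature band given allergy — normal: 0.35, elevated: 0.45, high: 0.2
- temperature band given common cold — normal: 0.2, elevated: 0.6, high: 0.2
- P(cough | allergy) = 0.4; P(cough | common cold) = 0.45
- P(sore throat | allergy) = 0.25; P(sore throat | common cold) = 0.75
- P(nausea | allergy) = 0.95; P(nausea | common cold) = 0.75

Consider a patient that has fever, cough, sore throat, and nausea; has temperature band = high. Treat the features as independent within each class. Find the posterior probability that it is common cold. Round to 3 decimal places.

allergy: 0.35 × 0.95 × 0.2 × 0.4 × 0.25 × 0.95 = 0.0063175
common cold: 0.65 × 0.7 × 0.2 × 0.45 × 0.75 × 0.75 = 0.023034375
P(common cold | x) = 0.023034375 / 0.029351875 ≈ 0.785

0.785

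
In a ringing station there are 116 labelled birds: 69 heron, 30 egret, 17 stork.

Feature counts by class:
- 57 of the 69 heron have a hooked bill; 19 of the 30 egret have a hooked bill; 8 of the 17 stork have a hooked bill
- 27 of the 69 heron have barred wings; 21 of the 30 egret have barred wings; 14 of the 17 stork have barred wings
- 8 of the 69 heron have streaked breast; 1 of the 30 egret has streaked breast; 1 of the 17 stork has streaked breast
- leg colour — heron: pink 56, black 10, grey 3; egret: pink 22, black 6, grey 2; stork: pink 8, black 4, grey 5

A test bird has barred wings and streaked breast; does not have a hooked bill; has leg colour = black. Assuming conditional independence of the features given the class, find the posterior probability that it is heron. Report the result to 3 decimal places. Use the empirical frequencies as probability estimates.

heron: (69/116) × (12/69) × (27/69) × (8/69) × (10/69) ≈ 0.000680189
egret: (30/116) × (11/30) × (21/30) × (1/30) × (6/30) ≈ 0.000442529
stork: (17/116) × (9/17) × (14/17) × (1/17) × (4/17) ≈ 0.000884353
P(heron | x) = 0.000680189 / 0.002007071 ≈ 0.339

0.339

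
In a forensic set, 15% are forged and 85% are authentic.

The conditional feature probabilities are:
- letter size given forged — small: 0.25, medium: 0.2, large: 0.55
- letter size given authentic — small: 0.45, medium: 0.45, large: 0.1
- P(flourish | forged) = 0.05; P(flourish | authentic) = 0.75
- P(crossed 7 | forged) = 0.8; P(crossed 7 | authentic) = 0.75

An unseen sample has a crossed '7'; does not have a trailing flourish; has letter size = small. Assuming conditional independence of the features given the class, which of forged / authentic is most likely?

forged: 0.15 × 0.25 × (1−0.05) × 0.8 = 0.0285
authentic: 0.85 × 0.45 × (1−0.75) × 0.75 = 0.07171875
Highest score → authentic.

authentic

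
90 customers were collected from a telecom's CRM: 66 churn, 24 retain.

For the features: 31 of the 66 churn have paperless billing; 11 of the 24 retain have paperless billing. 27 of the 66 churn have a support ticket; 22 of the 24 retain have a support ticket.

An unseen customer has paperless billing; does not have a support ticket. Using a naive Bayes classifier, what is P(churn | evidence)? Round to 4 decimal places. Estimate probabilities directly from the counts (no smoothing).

0.9523

churn: (66/90) × (31/66) × (39/66) ≈ 0.203535
retain: (24/90) × (11/24) × (2/24) ≈ 0.0101852
P(churn | x) = 0.203535 / 0.2137202 ≈ 0.9523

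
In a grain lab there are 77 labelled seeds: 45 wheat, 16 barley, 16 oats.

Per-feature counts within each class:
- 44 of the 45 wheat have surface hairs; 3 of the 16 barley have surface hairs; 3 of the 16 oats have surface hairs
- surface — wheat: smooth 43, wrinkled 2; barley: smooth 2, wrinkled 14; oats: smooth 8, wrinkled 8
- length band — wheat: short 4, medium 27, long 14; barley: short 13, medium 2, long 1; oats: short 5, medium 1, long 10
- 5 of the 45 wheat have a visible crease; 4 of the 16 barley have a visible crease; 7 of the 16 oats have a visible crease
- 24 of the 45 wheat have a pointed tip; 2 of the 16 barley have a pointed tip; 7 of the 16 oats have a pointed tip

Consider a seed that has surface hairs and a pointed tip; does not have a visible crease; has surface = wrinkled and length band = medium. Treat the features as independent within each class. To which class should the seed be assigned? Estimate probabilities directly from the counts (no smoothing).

wheat: (45/77) × (44/45) × (2/45) × (27/45) × (40/45) × (24/45) ≈ 0.00722399
barley: (16/77) × (3/16) × (14/16) × (2/16) × (12/16) × (2/16) ≈ 0.000399503
oats: (16/77) × (3/16) × (8/16) × (1/16) × (9/16) × (7/16) ≈ 0.000299627
Highest score → wheat.

wheat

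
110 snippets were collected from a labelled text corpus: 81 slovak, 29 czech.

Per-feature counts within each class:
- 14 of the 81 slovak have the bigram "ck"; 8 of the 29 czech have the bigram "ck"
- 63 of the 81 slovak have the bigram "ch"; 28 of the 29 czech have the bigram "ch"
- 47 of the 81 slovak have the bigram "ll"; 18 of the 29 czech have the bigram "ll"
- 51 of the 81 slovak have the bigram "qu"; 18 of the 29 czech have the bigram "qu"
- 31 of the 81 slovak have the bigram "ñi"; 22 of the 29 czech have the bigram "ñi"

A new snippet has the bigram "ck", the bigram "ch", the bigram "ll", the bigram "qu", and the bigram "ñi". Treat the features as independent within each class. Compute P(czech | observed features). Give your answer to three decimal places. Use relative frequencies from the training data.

slovak: (81/110) × (14/81) × (63/81) × (47/81) × (51/81) × (31/81) ≈ 0.0138409
czech: (29/110) × (8/29) × (28/29) × (18/29) × (18/29) × (22/29) ≈ 0.0205225
P(czech | x) = 0.0205225 / 0.0343634 ≈ 0.597

0.597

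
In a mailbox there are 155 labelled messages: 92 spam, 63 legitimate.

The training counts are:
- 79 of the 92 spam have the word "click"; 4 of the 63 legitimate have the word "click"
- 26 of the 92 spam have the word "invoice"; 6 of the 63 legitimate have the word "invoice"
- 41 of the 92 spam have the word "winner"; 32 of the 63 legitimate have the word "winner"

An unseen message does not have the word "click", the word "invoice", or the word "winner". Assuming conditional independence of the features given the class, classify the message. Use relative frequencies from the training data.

legitimate

spam: (92/155) × (13/92) × (66/92) × (51/92) ≈ 0.0333542
legitimate: (63/155) × (59/63) × (57/63) × (31/63) ≈ 0.169463
Highest score → legitimate.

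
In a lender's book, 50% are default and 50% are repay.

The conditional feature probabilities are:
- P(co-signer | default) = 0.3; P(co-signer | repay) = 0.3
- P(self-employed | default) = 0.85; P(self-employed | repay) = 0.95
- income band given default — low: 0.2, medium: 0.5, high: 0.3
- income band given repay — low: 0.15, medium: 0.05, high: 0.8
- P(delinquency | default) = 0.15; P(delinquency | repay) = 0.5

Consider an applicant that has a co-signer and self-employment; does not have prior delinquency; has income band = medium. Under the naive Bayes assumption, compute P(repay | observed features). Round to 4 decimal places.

default: 0.5 × 0.3 × 0.85 × 0.5 × (1−0.15) = 0.0541875
repay: 0.5 × 0.3 × 0.95 × 0.05 × (1−0.5) = 0.0035625
P(repay | x) = 0.0035625 / 0.05775 ≈ 0.0617

0.0617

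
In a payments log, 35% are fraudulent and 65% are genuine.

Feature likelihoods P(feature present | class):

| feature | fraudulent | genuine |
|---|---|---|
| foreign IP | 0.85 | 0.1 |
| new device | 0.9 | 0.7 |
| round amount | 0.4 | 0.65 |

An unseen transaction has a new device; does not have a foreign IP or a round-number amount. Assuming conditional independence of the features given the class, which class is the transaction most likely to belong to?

fraudulent: 0.35 × (1−0.85) × 0.9 × (1−0.4) = 0.02835
genuine: 0.65 × (1−0.1) × 0.7 × (1−0.65) = 0.143325
Highest score → genuine.

genuine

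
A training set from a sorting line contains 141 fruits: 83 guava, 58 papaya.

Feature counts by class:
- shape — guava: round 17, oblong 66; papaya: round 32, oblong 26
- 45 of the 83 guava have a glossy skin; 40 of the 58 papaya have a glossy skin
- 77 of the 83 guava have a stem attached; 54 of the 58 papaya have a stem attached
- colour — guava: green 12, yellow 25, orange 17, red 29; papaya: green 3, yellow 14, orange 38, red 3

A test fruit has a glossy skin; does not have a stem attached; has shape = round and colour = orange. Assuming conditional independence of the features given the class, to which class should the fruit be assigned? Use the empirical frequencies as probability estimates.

papaya

guava: (83/141) × (17/83) × (45/83) × (6/83) × (17/83) ≈ 0.00096785
papaya: (58/141) × (32/58) × (40/58) × (4/58) × (38/58) ≈ 0.00707213
Highest score → papaya.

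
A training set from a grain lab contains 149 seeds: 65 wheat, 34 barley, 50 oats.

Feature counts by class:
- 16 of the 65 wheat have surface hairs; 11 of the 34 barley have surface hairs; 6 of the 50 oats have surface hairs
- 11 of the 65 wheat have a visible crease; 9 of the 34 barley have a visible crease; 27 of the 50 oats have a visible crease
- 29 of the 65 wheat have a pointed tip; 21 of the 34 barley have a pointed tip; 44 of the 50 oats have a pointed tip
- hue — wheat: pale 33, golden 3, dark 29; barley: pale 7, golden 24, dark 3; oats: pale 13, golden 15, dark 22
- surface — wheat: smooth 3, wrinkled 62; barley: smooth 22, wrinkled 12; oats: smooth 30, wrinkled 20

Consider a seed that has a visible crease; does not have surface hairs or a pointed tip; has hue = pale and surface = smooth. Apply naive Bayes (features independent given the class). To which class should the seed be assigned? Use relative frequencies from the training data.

wheat: (65/149) × (49/65) × (11/65) × (36/65) × (33/65) × (3/65) ≈ 0.000722249
barley: (34/149) × (23/34) × (9/34) × (13/34) × (7/34) × (22/34) ≈ 0.00208129
oats: (50/149) × (44/50) × (27/50) × (6/50) × (13/50) × (30/50) ≈ 0.00298515
Highest score → oats.

oats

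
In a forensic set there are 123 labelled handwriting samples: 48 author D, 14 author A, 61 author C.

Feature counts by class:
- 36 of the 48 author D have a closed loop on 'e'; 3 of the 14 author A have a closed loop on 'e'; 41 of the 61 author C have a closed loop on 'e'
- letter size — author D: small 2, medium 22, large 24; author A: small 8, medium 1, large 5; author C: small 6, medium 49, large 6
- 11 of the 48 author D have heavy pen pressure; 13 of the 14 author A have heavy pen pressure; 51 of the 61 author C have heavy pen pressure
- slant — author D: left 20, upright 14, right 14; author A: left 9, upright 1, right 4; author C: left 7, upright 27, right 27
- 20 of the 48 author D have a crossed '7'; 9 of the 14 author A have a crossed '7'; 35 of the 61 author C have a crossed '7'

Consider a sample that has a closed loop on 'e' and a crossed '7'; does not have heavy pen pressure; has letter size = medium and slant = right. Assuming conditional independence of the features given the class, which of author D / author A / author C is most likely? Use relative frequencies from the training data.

author D

author D: (48/123) × (36/48) × (22/48) × (37/48) × (14/48) × (20/48) ≈ 0.0125665
author A: (14/123) × (3/14) × (1/14) × (1/14) × (4/14) × (9/14) ≈ 0.0000228563
author C: (61/123) × (41/61) × (49/61) × (10/61) × (27/61) × (35/61) ≈ 0.0111478
Highest score → author D.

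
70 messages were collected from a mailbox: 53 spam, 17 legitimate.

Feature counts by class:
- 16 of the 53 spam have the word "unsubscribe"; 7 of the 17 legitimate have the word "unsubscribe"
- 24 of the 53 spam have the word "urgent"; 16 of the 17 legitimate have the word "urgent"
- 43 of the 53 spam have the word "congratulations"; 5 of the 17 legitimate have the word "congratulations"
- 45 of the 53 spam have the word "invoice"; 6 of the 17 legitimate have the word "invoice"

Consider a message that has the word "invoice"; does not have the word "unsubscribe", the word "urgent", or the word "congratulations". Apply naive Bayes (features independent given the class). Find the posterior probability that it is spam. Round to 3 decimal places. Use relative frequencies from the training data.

0.957

spam: (53/70) × (37/53) × (29/53) × (10/53) × (45/53) ≈ 0.0463326
legitimate: (17/70) × (10/17) × (1/17) × (12/17) × (6/17) ≈ 0.00209357
P(spam | x) = 0.0463326 / 0.04842617 ≈ 0.957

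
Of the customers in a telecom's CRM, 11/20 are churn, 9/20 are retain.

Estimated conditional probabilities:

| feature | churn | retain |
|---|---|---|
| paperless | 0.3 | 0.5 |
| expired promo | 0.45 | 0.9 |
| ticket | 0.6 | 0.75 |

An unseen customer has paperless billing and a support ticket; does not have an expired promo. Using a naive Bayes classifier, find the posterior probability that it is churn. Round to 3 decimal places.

0.763

churn: 0.55 × 0.3 × (1−0.45) × 0.6 = 0.05445
retain: 0.45 × 0.5 × (1−0.9) × 0.75 = 0.016875
P(churn | x) = 0.05445 / 0.071325 ≈ 0.763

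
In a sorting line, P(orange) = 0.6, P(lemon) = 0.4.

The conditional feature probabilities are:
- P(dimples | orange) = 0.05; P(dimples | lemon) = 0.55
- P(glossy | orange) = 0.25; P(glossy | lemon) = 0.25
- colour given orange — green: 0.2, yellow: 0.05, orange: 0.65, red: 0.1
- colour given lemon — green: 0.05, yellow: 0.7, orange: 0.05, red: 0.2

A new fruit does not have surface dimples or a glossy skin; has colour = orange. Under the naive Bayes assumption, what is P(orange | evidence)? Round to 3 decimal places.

orange: 0.6 × (1−0.05) × (1−0.25) × 0.65 = 0.277875
lemon: 0.4 × (1−0.55) × (1−0.25) × 0.05 = 0.00675
P(orange | x) = 0.277875 / 0.284625 ≈ 0.976

0.976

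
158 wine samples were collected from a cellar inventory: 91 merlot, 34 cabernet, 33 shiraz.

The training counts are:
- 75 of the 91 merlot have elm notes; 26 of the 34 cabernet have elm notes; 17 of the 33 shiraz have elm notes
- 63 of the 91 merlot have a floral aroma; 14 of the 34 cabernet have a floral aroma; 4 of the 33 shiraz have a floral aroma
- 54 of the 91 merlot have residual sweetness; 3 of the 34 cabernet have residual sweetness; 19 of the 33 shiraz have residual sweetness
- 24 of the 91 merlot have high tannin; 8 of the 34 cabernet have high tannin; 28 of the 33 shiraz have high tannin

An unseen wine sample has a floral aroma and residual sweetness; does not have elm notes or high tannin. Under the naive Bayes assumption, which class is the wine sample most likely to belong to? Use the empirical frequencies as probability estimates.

merlot: (91/158) × (16/91) × (63/91) × (54/91) × (67/91) ≈ 0.0306301
cabernet: (34/158) × (8/34) × (14/34) × (3/34) × (26/34) ≈ 0.00140676
shiraz: (33/158) × (16/33) × (4/33) × (19/33) × (5/33) ≈ 0.00107079
Highest score → merlot.

merlot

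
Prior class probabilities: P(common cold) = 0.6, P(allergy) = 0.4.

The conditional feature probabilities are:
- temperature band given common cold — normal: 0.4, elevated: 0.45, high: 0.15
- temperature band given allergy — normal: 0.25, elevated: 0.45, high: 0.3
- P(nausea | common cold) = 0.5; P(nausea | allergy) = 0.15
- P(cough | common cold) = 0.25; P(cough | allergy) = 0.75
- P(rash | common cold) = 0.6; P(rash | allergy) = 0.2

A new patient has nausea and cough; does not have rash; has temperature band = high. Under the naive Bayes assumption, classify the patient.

allergy

common cold: 0.6 × 0.15 × 0.5 × 0.25 × (1−0.6) = 0.0045
allergy: 0.4 × 0.3 × 0.15 × 0.75 × (1−0.2) = 0.0108
Highest score → allergy.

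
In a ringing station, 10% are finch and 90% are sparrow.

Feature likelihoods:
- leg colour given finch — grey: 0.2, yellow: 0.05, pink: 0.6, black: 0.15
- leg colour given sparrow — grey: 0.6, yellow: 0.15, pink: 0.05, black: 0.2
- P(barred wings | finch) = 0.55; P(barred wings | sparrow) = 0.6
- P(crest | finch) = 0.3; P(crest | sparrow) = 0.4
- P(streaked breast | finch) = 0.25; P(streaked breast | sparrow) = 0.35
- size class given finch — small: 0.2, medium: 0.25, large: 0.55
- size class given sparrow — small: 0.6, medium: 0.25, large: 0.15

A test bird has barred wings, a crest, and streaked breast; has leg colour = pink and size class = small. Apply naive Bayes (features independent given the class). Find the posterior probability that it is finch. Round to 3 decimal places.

0.179

finch: 0.1 × 0.6 × 0.55 × 0.3 × 0.25 × 0.2 = 0.000495
sparrow: 0.9 × 0.05 × 0.6 × 0.4 × 0.35 × 0.6 = 0.002268
P(finch | x) = 0.000495 / 0.002763 ≈ 0.179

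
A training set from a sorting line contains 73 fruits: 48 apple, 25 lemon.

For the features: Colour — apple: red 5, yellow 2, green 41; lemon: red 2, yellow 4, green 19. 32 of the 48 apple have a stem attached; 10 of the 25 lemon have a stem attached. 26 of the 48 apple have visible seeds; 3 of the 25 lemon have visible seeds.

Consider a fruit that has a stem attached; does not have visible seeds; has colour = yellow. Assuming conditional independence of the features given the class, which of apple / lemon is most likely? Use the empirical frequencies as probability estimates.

apple: (48/73) × (2/48) × (32/48) × (22/48) ≈ 0.00837139
lemon: (25/73) × (4/25) × (10/25) × (22/25) ≈ 0.0192877
Highest score → lemon.

lemon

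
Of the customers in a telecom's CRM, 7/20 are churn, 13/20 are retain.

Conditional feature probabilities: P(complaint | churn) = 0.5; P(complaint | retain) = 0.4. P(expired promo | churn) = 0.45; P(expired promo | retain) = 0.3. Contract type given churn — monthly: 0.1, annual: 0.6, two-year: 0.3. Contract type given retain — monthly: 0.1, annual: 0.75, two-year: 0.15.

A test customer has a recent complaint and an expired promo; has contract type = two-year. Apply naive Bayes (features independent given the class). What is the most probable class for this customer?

churn

churn: 0.35 × 0.5 × 0.45 × 0.3 = 0.023625
retain: 0.65 × 0.4 × 0.3 × 0.15 = 0.0117
Highest score → churn.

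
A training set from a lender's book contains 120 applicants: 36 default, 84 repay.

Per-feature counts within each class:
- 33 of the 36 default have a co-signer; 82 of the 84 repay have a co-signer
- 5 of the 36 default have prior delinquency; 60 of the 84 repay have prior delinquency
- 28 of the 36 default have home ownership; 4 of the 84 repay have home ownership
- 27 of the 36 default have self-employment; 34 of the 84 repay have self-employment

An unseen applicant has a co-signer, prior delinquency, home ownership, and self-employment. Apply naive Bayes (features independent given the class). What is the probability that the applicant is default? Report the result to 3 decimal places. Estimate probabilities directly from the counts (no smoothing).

default: (36/120) × (33/36) × (5/36) × (28/36) × (27/36) ≈ 0.0222801
repay: (84/120) × (82/84) × (60/84) × (4/84) × (34/84) ≈ 0.00940773
P(default | x) = 0.0222801 / 0.03168783 ≈ 0.703

0.703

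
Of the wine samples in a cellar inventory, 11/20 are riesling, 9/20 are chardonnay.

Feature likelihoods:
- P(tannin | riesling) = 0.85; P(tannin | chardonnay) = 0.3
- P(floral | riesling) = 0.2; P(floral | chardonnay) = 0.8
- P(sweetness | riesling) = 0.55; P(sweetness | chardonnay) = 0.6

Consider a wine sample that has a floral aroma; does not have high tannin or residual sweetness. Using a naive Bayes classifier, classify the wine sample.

chardonnay

riesling: 0.55 × (1−0.85) × 0.2 × (1−0.55) = 0.007425
chardonnay: 0.45 × (1−0.3) × 0.8 × (1−0.6) = 0.1008
Highest score → chardonnay.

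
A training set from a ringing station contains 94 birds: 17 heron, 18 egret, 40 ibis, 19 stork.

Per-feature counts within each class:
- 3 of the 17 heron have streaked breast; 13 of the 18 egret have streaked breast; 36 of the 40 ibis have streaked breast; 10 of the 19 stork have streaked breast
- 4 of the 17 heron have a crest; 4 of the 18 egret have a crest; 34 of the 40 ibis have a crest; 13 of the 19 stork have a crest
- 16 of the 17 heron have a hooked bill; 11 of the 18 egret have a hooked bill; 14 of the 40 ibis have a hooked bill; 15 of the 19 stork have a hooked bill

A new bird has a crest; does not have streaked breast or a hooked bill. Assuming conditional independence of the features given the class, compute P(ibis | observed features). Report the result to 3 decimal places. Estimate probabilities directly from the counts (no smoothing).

heron: (17/94) × (14/17) × (4/17) × (1/17) ≈ 0.0020614
egret: (18/94) × (5/18) × (4/18) × (7/18) ≈ 0.0045968
ibis: (40/94) × (4/40) × (34/40) × (26/40) ≈ 0.0235106
stork: (19/94) × (9/19) × (13/19) × (4/19) ≈ 0.0137915
P(ibis | x) = 0.0235106 / 0.0439603 ≈ 0.535

0.535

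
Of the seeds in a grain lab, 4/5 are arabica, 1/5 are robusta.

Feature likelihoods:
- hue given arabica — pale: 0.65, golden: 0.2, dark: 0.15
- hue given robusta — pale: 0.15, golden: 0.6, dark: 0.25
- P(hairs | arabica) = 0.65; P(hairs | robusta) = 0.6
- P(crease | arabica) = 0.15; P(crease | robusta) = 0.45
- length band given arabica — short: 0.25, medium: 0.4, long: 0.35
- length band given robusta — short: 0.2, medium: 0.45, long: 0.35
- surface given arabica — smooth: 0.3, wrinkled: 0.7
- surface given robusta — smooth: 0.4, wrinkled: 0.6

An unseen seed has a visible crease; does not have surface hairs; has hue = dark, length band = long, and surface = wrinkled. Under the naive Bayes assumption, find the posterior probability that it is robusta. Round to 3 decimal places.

0.550

arabica: 0.8 × 0.15 × (1−0.65) × 0.15 × 0.35 × 0.7 = 0.0015435
robusta: 0.2 × 0.25 × (1−0.6) × 0.45 × 0.35 × 0.6 = 0.00189
P(robusta | x) = 0.00189 / 0.0034335 ≈ 0.550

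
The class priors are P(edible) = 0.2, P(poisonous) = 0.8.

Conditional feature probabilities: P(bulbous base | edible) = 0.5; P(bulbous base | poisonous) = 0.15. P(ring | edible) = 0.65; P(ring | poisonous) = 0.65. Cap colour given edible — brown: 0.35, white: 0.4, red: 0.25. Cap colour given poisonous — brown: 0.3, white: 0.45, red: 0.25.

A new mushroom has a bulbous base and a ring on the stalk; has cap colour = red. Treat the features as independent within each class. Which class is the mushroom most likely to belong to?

poisonous

edible: 0.2 × 0.5 × 0.65 × 0.25 = 0.01625
poisonous: 0.8 × 0.15 × 0.65 × 0.25 = 0.0195
Highest score → poisonous.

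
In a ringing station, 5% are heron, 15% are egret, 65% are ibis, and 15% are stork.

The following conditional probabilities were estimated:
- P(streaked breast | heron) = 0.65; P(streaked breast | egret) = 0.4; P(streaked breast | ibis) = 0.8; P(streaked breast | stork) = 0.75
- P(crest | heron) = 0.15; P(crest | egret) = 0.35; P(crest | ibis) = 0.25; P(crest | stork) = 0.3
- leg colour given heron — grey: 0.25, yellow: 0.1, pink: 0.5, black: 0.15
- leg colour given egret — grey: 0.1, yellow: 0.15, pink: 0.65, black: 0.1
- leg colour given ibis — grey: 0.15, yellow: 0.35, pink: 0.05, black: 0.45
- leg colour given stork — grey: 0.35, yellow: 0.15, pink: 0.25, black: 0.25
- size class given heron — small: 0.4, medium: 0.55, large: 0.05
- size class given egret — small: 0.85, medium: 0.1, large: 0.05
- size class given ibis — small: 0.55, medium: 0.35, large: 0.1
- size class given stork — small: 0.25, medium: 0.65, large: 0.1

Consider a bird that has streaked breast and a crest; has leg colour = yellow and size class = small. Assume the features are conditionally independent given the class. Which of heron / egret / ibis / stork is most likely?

ibis

heron: 0.05 × 0.65 × 0.15 × 0.1 × 0.4 = 0.000195
egret: 0.15 × 0.4 × 0.35 × 0.15 × 0.85 = 0.0026775
ibis: 0.65 × 0.8 × 0.25 × 0.35 × 0.55 = 0.025025
stork: 0.15 × 0.75 × 0.3 × 0.15 × 0.25 = 0.001265625
Highest score → ibis.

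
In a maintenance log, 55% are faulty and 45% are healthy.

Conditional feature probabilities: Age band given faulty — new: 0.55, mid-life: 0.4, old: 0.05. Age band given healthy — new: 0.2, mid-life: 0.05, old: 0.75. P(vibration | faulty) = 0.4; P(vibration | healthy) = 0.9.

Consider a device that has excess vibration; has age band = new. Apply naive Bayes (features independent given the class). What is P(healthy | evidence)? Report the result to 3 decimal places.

faulty: 0.55 × 0.55 × 0.4 = 0.121
healthy: 0.45 × 0.2 × 0.9 = 0.081
P(healthy | x) = 0.081 / 0.202 ≈ 0.401

0.401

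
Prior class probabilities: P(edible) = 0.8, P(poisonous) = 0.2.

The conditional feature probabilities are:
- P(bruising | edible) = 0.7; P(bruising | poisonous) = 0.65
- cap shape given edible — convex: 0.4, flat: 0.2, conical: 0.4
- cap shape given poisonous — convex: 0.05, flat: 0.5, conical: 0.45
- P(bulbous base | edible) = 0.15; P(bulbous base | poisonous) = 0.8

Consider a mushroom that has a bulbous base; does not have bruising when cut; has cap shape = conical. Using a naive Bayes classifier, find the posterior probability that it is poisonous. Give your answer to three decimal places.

0.636

edible: 0.8 × (1−0.7) × 0.4 × 0.15 = 0.0144
poisonous: 0.2 × (1−0.65) × 0.45 × 0.8 = 0.0252
P(poisonous | x) = 0.0252 / 0.0396 ≈ 0.636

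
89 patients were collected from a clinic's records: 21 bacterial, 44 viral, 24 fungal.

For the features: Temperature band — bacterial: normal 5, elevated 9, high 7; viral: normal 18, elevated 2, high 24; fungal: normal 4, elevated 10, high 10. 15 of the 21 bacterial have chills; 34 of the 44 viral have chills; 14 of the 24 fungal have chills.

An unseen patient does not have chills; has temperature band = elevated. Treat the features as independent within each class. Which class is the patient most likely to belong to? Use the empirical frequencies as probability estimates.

bacterial: (21/89) × (9/21) × (6/21) ≈ 0.0288925
viral: (44/89) × (2/44) × (10/44) ≈ 0.00510725
fungal: (24/89) × (10/24) × (10/24) ≈ 0.0468165
Highest score → fungal.

fungal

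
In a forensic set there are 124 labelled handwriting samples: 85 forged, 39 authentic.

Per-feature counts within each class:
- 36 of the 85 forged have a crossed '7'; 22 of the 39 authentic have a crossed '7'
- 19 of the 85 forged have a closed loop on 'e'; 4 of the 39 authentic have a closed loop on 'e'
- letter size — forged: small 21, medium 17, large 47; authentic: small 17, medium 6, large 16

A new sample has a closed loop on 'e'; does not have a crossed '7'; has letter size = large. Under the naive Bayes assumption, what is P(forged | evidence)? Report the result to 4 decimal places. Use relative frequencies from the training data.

forged: (85/124) × (49/85) × (19/85) × (47/85) ≈ 0.0488414
authentic: (39/124) × (17/39) × (4/39) × (16/39) ≈ 0.0057687
P(forged | x) = 0.0488414 / 0.0546101 ≈ 0.8944

0.8944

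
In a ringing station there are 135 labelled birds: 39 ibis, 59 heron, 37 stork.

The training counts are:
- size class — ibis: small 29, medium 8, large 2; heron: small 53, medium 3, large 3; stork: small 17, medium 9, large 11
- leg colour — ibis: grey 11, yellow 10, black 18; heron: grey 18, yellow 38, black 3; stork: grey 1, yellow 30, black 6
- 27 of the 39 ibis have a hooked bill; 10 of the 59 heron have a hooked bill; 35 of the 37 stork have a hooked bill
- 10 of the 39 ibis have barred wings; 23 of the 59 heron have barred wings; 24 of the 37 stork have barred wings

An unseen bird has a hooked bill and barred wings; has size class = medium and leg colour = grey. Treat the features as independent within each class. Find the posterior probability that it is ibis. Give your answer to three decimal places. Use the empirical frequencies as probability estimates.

ibis: (39/135) × (8/39) × (11/39) × (27/39) × (10/39) ≈ 0.00296701
heron: (59/135) × (3/59) × (18/59) × (10/59) × (23/59) ≈ 0.000447952
stork: (37/135) × (9/37) × (1/37) × (35/37) × (24/37) ≈ 0.00110556
P(ibis | x) = 0.00296701 / 0.004520522 ≈ 0.656

0.656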